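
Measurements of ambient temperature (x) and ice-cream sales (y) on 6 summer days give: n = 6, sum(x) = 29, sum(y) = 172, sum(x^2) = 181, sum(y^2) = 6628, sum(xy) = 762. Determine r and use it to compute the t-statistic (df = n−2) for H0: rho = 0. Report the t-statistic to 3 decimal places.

Numerator: nΣxy − (Σx)(Σy) = 6·762 − (29)(172) = -416
Denominator: √[(nΣx²−(Σx)²)(nΣy²−(Σy)²)]
  nΣx²−(Σx)² = 6·181 − 841 = 245;  nΣy²−(Σy)² = 6·6628 − 29584 = 10184
  √(245·10184) = √2495080 = 1579.5822
r = -416 / 1579.5822 = -0.2634
t = r·√(n−2)/√(1−r²) = -0.2634·√4 / √(1−0.069380) = -0.526800 / 0.964686 = -0.546

-0.546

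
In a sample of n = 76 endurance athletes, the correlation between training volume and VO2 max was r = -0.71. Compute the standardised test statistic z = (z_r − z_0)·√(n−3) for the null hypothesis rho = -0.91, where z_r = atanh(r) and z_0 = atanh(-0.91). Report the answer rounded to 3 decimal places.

Fisher z: atanh(-0.71) = -0.887184, atanh(-0.91) = -1.527524
z = (z_r − z_0)·√(n−3) = (-0.887184 − (-1.527524))·√73 = 0.640340 · 8.544004 = 5.471

5.471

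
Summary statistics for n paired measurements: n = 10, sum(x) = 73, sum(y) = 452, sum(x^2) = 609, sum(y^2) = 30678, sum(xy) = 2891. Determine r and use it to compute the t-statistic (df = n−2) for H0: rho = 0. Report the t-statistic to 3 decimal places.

-1.476

S_xy = nΣxy − ΣxΣy = 10·2891 − 73·452 = 28910 − 32996 = -4086
S_xx = nΣx² − (Σx)² = 10·609 − 73² = 6090 − 5329 = 761
S_yy = nΣy² − (Σy)² = 10·30678 − 452² = 306780 − 204304 = 102476
r = S_xy / √(S_xx·S_yy) = -4086 / √(761·102476) = -4086 / √77984236 = -4086 / 8830.8684 = -0.4627
t = r·√(n−2)/√(1−r²) = -0.4627·√8 / √(1−0.214091) = -1.308713 / 0.886515 = -1.476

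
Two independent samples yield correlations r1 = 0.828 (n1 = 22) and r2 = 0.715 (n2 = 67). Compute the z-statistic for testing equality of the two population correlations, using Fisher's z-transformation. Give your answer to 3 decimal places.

Fisher z-transforms: z1 = atanh(0.828) = 1.181742, z2 = atanh(0.715) = 0.897340; difference d = 0.284402
Var(d) = 1/19 + 1/64 = 0.0526316 + 0.0156250 = 0.0682566
z = d/√Var(d) = 0.284402 / √0.0682566 = 0.284402 / 0.261260 = 1.089

1.089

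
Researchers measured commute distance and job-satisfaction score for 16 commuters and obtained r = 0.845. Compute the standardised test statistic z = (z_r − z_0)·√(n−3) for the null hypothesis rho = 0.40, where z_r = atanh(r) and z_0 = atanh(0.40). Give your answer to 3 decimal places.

Fisher z: atanh(0.845) = 1.238405, atanh(0.40) = 0.423649
z = (z_r − z_0)·√(n−3) = (1.238405 − 0.423649)·√13 = 0.814756 · 3.605551 = 2.938

2.938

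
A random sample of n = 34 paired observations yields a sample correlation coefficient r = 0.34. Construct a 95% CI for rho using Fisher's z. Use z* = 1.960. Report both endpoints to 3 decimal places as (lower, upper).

Fisher z: z_r = atanh(r) = ½·ln((1+0.34)/(1−0.34)) = 0.354093
SE(z) = 1/√(n−3) = 1/√31 = 0.179605
95% ⇒ z* = 1.960; margin = 1.960·0.179605 = 0.352026
CI on z-scale: (0.002067, 0.706119)
Back-transform: tanh(0.002067) = 0.002067, tanh(0.706119) = 0.608237

(0.002, 0.608)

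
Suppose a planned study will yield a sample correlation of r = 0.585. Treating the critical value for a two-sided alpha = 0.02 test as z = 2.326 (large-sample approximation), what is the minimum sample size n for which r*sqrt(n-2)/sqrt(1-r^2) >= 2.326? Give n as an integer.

13

r√(n−2)/√(1−r²) ≥ 2.326  ⇔  n−2 ≥ (2.326)²·(1−r²)/r²
(1−r²)/r² = (1−0.342225)/0.342225 = 1.9221
n ≥ 2 + 5.410276·1.9221 = 2 + 10.3991 = 12.3991
⌈12.3991⌉ = 13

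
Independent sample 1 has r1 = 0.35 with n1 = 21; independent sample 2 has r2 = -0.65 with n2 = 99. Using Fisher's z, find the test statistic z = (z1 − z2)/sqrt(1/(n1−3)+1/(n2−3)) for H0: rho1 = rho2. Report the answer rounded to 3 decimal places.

z1 = atanh(0.35) = 0.365444,  z2 = atanh(-0.65) = -0.775299
SE = √(1/(n1−3) + 1/(n2−3)) = √(1/18 + 1/96) = √(0.0555556 + 0.0104167) = √0.0659723 = 0.256851
z = (z1 − z2)/SE = (0.365444 − (-0.775299)) / 0.256851 = 1.140743 / 0.256851 = 4.441

4.441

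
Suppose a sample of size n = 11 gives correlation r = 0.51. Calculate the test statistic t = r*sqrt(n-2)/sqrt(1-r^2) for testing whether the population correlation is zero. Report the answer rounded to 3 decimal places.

t = r·√(n−2) / √(1−r²) with r = 0.51, n = 11
  = 0.51·√9 / √(1 − 0.2601)
  = 0.51·3.000000 / 0.860174
  = 1.530000 / 0.860174 = 1.779

1.779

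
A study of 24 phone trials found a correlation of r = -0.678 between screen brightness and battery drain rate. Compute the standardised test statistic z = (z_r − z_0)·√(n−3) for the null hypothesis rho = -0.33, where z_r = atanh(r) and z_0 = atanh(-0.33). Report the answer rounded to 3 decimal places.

z_r = atanh(-0.678) = -0.825403,  z_0 = atanh(-0.33) = -0.342828
SE = 1/√(n−3) = 1/√21 = 0.218218
z = (z_r − z_0)/SE = (-0.825403 − (-0.342828)) / 0.218218 = -0.482575 / 0.218218 = -2.211

-2.211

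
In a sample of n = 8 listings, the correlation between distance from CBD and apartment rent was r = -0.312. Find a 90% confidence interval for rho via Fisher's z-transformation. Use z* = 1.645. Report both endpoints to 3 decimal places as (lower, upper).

Fisher z: z_r = atanh(r) = ½·ln((1+(-0.312))/(1−(-0.312))) = -0.322760
SE(z) = 1/√(n−3) = 1/√5 = 0.447214
90% ⇒ z* = 1.645; margin = 1.645·0.447214 = 0.735667
CI on z-scale: (-1.058427, 0.412907)
Back-transform: tanh(-1.058427) = -0.785061, tanh(0.412907) = 0.390938

(-0.785, 0.391)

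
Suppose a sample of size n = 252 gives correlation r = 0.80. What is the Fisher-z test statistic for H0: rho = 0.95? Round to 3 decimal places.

z_r = atanh(0.80) = 1.098612,  z_0 = atanh(0.95) = 1.831781
SE = 1/√(n−3) = 1/√249 = 0.063372
z = (z_r − z_0)/SE = (1.098612 − 1.831781) / 0.063372 = -0.733169 / 0.063372 = -11.569

-11.569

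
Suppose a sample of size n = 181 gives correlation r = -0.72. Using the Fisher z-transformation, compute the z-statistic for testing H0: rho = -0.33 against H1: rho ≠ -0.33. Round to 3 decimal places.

z_r = atanh(-0.72) = -0.907645,  z_0 = atanh(-0.33) = -0.342828
SE = 1/√(n−3) = 1/√178 = 0.074953
z = (z_r − z_0)/SE = (-0.907645 − (-0.342828)) / 0.074953 = -0.564817 / 0.074953 = -7.536

-7.536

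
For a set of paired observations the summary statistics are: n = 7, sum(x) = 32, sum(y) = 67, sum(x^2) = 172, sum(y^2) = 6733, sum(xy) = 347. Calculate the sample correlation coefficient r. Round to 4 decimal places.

0.1029

S_xy = nΣxy − ΣxΣy = 7·347 − 32·67 = 2429 − 2144 = 285
S_xx = nΣx² − (Σx)² = 7·172 − 32² = 1204 − 1024 = 180
S_yy = nΣy² − (Σy)² = 7·6733 − 67² = 47131 − 4489 = 42642
r = S_xy / √(S_xx·S_yy) = 285 / √(180·42642) = 285 / √7675560 = 285 / 2770.4801 = 0.1029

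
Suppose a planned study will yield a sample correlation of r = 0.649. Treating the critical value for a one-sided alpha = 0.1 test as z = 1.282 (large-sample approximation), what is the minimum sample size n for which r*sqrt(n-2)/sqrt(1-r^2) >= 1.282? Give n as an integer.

5

r√(n−2)/√(1−r²) ≥ 1.282  ⇔  n−2 ≥ (1.282)²·(1−r²)/r²
(1−r²)/r² = (1−0.421201)/0.421201 = 1.3742
n ≥ 2 + 1.643524·1.3742 = 2 + 2.2585 = 4.2585
⌈4.2585⌉ = 5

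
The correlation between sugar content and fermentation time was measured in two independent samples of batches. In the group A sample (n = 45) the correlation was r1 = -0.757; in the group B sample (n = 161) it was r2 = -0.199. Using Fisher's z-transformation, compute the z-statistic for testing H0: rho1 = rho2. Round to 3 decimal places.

-4.536

Fisher z-transforms: z1 = atanh(-0.757) = -0.989151, z2 = atanh(-0.199) = -0.201691; difference d = -0.787460
Var(d) = 1/42 + 1/158 = 0.0238095 + 0.0063291 = 0.0301386
z = d/√Var(d) = -0.787460 / √0.0301386 = -0.787460 / 0.173605 = -4.536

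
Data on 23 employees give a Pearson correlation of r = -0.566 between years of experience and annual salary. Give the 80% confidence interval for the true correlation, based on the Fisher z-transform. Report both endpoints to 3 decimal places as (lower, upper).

(-0.730, -0.341)

Fisher z: z_r = atanh(r) = ½·ln((1+(-0.566))/(1−(-0.566))) = -0.641618
SE(z) = 1/√(n−3) = 1/√20 = 0.223607
80% ⇒ z* = 1.282; margin = 1.282·0.223607 = 0.286664
CI on z-scale: (-0.928282, -0.354954)
Back-transform: tanh(-0.928282) = -0.729792, tanh(-0.354954) = -0.340762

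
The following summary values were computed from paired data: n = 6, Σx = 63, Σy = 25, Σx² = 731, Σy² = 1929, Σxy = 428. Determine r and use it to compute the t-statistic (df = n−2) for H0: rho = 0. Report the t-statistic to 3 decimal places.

Numerator: nΣxy − (Σx)(Σy) = 6·428 − (63)(25) = 993
Denominator: √[(nΣx²−(Σx)²)(nΣy²−(Σy)²)]
  nΣx²−(Σx)² = 6·731 − 3969 = 417;  nΣy²−(Σy)² = 6·1929 − 625 = 10949
  √(417·10949) = √4565733 = 2136.7576
r = 993 / 2136.7576 = 0.4647
t = r·√(n−2)/√(1−r²) = 0.4647·√4 / √(1−0.215946) = 0.929400 / 0.885468 = 1.050

1.050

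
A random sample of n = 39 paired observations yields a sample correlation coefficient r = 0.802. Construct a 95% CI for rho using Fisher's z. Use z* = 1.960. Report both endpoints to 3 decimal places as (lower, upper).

z_r = atanh(0.802) = 1.104193;  SE = 1/√(n−3) = 1/√36 = 0.166667
z-limits: 1.104193 ± 1.960·0.166667 = 1.104193 ± 0.326667 = [0.777526, 1.430860]
ρ-limits: (tanh 0.777526, tanh 1.430860) = (0.651, 0.892)

(0.651, 0.892)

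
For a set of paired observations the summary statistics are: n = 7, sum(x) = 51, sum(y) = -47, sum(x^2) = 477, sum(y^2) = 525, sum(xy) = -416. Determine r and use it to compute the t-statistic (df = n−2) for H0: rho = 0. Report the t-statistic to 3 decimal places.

Numerator: nΣxy − (Σx)(Σy) = 7·(-416) − (51)(-47) = -515
Denominator: √[(nΣx²−(Σx)²)(nΣy²−(Σy)²)]
  nΣx²−(Σx)² = 7·477 − 2601 = 738;  nΣy²−(Σy)² = 7·525 − 2209 = 1466
  √(738·1466) = √1081908 = 1040.1481
r = -515 / 1040.1481 = -0.4951
t = r·√(n−2)/√(1−r²) = -0.4951·√5 / √(1−0.245124) = -1.107077 / 0.868836 = -1.274

-1.274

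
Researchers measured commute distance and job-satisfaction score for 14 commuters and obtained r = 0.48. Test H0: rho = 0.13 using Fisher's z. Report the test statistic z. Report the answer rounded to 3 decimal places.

1.301

z_r = atanh(0.48) = 0.522984,  z_0 = atanh(0.13) = 0.130740
SE = 1/√(n−3) = 1/√11 = 0.301511
z = (z_r − z_0)/SE = (0.522984 − 0.130740) / 0.301511 = 0.392244 / 0.301511 = 1.301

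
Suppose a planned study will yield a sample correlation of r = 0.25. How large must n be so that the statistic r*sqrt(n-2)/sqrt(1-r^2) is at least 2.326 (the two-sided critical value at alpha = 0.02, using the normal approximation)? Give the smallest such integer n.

Need r·√(n−2)/√(1−r²) ≥ 2.326
√(n−2) ≥ 2.326·√(1−0.0625) / 0.25 = 2.326·0.968246 / 0.25 = 9.0086
n−2 ≥ 81.1549  ⇒  n ≥ 83.1549
Smallest integer n = 84

84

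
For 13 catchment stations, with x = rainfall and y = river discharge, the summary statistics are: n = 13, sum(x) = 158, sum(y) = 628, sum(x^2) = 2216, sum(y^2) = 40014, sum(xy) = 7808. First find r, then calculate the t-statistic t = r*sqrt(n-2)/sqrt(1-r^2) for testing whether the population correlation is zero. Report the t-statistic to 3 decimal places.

Numerator: nΣxy − (Σx)(Σy) = 13·7808 − (158)(628) = 2280
Denominator: √[(nΣx²−(Σx)²)(nΣy²−(Σy)²)]
  nΣx²−(Σx)² = 13·2216 − 24964 = 3844;  nΣy²−(Σy)² = 13·40014 − 394384 = 125798
  √(3844·125798) = √483567512 = 21990.1685
r = 2280 / 21990.1685 = 0.1037
t = r·√(n−2)/√(1−r²) = 0.1037·√11 / √(1−0.010754) = 0.343934 / 0.994608 = 0.346

0.346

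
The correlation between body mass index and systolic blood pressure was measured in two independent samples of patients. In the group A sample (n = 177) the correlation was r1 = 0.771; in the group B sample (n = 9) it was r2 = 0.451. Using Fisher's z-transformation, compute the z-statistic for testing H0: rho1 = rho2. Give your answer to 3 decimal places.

z1 = atanh(0.771) = 1.022789,  z2 = atanh(0.451) = 0.485955
SE = √(1/(n1−3) + 1/(n2−3)) = √(1/174 + 1/6) = √(0.0057471 + 0.1666667) = √0.1724138 = 0.415227
z = (z1 − z2)/SE = (1.022789 − 0.485955) / 0.415227 = 0.536834 / 0.415227 = 1.293

1.293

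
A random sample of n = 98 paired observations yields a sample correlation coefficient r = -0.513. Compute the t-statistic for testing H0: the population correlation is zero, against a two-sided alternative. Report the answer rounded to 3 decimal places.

t = r·√(n−2) / √(1−r²) with r = -0.513, n = 98
  = -0.513·√96 / √(1 − 0.263169)
  = -0.513·9.797959 / 0.858389
  = -5.026353 / 0.858389 = -5.856

-5.856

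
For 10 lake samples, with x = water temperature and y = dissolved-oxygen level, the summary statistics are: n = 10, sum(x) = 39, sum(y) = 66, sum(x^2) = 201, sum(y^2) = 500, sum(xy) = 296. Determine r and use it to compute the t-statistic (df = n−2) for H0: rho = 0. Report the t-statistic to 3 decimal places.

2.680

S_xy = nΣxy − ΣxΣy = 10·296 − 39·66 = 2960 − 2574 = 386
S_xx = nΣx² − (Σx)² = 10·201 − 39² = 2010 − 1521 = 489
S_yy = nΣy² − (Σy)² = 10·500 − 66² = 5000 − 4356 = 644
r = S_xy / √(S_xx·S_yy) = 386 / √(489·644) = 386 / √314916 = 386 / 561.1738 = 0.6878
t = r·√(n−2)/√(1−r²) = 0.6878·√8 / √(1−0.473069) = 1.945392 / 0.725900 = 2.680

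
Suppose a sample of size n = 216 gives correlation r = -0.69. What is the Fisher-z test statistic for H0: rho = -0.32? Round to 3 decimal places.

-7.535

Fisher z: atanh(-0.69) = -0.847956, atanh(-0.32) = -0.331647
z = (z_r − z_0)·√(n−3) = (-0.847956 − (-0.331647))·√213 = -0.516309 · 14.594520 = -7.535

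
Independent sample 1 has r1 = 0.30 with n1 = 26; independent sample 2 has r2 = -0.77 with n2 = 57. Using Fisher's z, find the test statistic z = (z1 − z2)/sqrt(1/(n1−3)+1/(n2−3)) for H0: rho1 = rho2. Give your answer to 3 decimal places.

5.341

z1 = atanh(0.30) = 0.309520,  z2 = atanh(-0.77) = -1.020328
SE = √(1/(n1−3) + 1/(n2−3)) = √(1/23 + 1/54) = √(0.0434783 + 0.0185185) = √0.0619968 = 0.248992
z = (z1 − z2)/SE = (0.309520 − (-1.020328)) / 0.248992 = 1.329848 / 0.248992 = 5.341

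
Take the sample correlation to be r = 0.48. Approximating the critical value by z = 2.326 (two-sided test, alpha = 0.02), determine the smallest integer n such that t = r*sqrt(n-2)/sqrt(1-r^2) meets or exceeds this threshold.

21

r√(n−2)/√(1−r²) ≥ 2.326  ⇔  n−2 ≥ (2.326)²·(1−r²)/r²
(1−r²)/r² = (1−0.2304)/0.2304 = 3.3403
n ≥ 2 + 5.410276·3.3403 = 2 + 18.0719 = 20.0719
⌈20.0719⌉ = 21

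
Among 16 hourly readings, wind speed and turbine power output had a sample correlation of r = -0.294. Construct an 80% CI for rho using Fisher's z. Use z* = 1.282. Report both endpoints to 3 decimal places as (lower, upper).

z_r = atanh(-0.294) = -0.302939;  SE = 1/√(n−3) = 1/√13 = 0.277350
z-limits: -0.302939 ± 1.282·0.277350 = -0.302939 ± 0.355563 = [-0.658502, 0.052624]
ρ-limits: (tanh -0.658502, tanh 0.052624) = (-0.577, 0.053)

(-0.577, 0.053)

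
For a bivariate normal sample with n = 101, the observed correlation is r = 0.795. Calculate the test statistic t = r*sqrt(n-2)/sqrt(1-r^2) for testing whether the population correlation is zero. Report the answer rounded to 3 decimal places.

t = r·√(n−2) / √(1−r²) with r = 0.795, n = 101
  = 0.795·√99 / √(1 − 0.632025)
  = 0.795·9.949874 / 0.606609
  = 7.910150 / 0.606609 = 13.040

13.040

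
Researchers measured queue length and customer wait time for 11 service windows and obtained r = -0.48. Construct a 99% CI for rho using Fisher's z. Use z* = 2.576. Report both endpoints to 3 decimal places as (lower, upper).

z_r = atanh(-0.48) = -0.522984;  SE = 1/√(n−3) = 1/√8 = 0.353553
z-limits: -0.522984 ± 2.576·0.353553 = -0.522984 ± 0.910753 = [-1.433737, 0.387769]
ρ-limits: (tanh -1.433737, tanh 0.387769) = (-0.892, 0.369)

(-0.892, 0.369)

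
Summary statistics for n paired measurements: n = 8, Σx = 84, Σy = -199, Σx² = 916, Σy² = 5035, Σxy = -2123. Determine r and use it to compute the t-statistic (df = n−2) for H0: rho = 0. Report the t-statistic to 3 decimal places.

-1.954

S_xy = nΣxy − ΣxΣy = 8·(-2123) − 84·(-199) = -16984 − (-16716) = -268
S_xx = nΣx² − (Σx)² = 8·916 − 84² = 7328 − 7056 = 272
S_yy = nΣy² − (Σy)² = 8·5035 − (-199)² = 40280 − 39601 = 679
r = S_xy / √(S_xx·S_yy) = -268 / √(272·679) = -268 / √184688 = -268 / 429.7534 = -0.6236
t = r·√(n−2)/√(1−r²) = -0.6236·√6 / √(1−0.388877) = -1.527502 / 0.781744 = -1.954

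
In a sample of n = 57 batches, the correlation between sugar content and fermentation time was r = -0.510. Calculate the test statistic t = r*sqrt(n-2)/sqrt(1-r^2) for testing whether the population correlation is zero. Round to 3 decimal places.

-4.397

1 − r² = 1 − 0.260100 = 0.739900;  √(1−r²) = 0.860174
√(n−2) = √55 = 7.416198
t = r·√(n−2)/√(1−r²) = -0.510 · 7.416198 / 0.860174 = -4.397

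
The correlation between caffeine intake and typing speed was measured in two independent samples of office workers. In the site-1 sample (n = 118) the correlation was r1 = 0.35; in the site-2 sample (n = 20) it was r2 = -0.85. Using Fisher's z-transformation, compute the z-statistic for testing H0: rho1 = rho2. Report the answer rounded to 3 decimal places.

Fisher z-transforms: z1 = atanh(0.35) = 0.365444, z2 = atanh(-0.85) = -1.256153; difference d = 1.621597
Var(d) = 1/115 + 1/17 = 0.0086957 + 0.0588235 = 0.0675192
z = d/√Var(d) = 1.621597 / √0.0675192 = 1.621597 / 0.259845 = 6.241

6.241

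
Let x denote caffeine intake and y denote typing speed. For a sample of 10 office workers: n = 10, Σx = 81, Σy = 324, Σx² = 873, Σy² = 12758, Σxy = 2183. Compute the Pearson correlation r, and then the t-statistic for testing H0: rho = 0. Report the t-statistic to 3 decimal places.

-2.297

Numerator: nΣxy − (Σx)(Σy) = 10·2183 − (81)(324) = -4414
Denominator: √[(nΣx²−(Σx)²)(nΣy²−(Σy)²)]
  nΣx²−(Σx)² = 10·873 − 6561 = 2169;  nΣy²−(Σy)² = 10·12758 − 104976 = 22604
  √(2169·22604) = √49028076 = 7002.0051
r = -4414 / 7002.0051 = -0.6304
t = r·√(n−2)/√(1−r²) = -0.6304·√8 / √(1−0.397404) = -1.783040 / 0.776271 = -2.297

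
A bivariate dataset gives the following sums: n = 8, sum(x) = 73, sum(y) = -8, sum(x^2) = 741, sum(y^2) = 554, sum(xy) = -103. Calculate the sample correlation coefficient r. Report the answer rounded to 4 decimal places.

-0.1484

Numerator: nΣxy − (Σx)(Σy) = 8·(-103) − (73)(-8) = -240
Denominator: √[(nΣx²−(Σx)²)(nΣy²−(Σy)²)]
  nΣx²−(Σx)² = 8·741 − 5329 = 599;  nΣy²−(Σy)² = 8·554 − 64 = 4368
  √(599·4368) = √2616432 = 1617.5389
r = -240 / 1617.5389 = -0.1484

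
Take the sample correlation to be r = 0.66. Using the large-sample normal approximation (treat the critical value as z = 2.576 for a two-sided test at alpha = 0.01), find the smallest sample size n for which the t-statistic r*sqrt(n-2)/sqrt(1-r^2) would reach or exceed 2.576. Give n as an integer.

11

Need r·√(n−2)/√(1−r²) ≥ 2.576
√(n−2) ≥ 2.576·√(1−0.4356) / 0.66 = 2.576·0.751266 / 0.66 = 2.9322
n−2 ≥ 8.5978  ⇒  n ≥ 10.5978
Smallest integer n = 11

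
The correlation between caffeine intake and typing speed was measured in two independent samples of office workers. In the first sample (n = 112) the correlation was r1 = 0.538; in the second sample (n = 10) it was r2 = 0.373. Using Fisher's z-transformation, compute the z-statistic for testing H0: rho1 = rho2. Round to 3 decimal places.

0.537

z1 = atanh(0.538) = 0.601337,  z2 = atanh(0.373) = 0.391903
SE = √(1/(n1−3) + 1/(n2−3)) = √(1/109 + 1/7) = √(0.0091743 + 0.1428571) = √0.1520314 = 0.389912
z = (z1 − z2)/SE = (0.601337 − 0.391903) / 0.389912 = 0.209434 / 0.389912 = 0.537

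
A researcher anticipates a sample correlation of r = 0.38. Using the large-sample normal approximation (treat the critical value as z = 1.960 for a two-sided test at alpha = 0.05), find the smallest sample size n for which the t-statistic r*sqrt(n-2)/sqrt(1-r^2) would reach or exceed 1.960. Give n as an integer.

25

Need r·√(n−2)/√(1−r²) ≥ 1.960
√(n−2) ≥ 1.960·√(1−0.1444) / 0.38 = 1.960·0.924986 / 0.38 = 4.7710
n−2 ≥ 22.7624  ⇒  n ≥ 24.7624
Smallest integer n = 25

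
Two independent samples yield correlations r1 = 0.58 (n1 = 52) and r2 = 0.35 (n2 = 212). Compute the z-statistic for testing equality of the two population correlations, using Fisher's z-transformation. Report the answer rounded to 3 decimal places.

z1 = atanh(0.58) = 0.662463,  z2 = atanh(0.35) = 0.365444
SE = √(1/(n1−3) + 1/(n2−3)) = √(1/49 + 1/209) = √(0.0204082 + 0.0047847) = √0.0251929 = 0.158723
z = (z1 − z2)/SE = (0.662463 − 0.365444) / 0.158723 = 0.297019 / 0.158723 = 1.871

1.871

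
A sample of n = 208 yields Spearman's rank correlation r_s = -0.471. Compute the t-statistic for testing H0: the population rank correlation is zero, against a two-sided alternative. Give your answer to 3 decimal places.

-7.663

1 − r_s² = 1 − 0.221841 = 0.778159;  √(1−r_s²) = 0.882133
√(n−2) = √206 = 14.352700
t = r_s·√(n−2)/√(1−r_s²) = -0.471 · 14.352700 / 0.882133 = -7.663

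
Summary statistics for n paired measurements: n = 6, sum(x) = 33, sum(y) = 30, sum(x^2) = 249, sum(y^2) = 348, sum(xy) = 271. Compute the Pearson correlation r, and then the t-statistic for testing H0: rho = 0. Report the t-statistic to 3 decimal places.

S_xy = nΣxy − ΣxΣy = 6·271 − 33·30 = 1626 − 990 = 636
S_xx = nΣx² − (Σx)² = 6·249 − 33² = 1494 − 1089 = 405
S_yy = nΣy² − (Σy)² = 6·348 − 30² = 2088 − 900 = 1188
r = S_xy / √(S_xx·S_yy) = 636 / √(405·1188) = 636 / √481140 = 636 / 693.6426 = 0.9169
t = r·√(n−2)/√(1−r²) = 0.9169·√4 / √(1−0.840706) = 1.833800 / 0.399117 = 4.595

4.595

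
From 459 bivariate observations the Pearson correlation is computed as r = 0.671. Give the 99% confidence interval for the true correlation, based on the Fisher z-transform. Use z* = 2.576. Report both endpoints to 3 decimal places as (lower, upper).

Fisher z: z_r = atanh(r) = ½·ln((1+0.671)/(1−0.671)) = 0.812560
SE(z) = 1/√(n−3) = 1/√456 = 0.046829
99% ⇒ z* = 2.576; margin = 2.576·0.046829 = 0.120632
CI on z-scale: (0.691928, 0.933192)
Back-transform: tanh(0.691928) = 0.599219, tanh(0.933192) = 0.732079

(0.599, 0.732)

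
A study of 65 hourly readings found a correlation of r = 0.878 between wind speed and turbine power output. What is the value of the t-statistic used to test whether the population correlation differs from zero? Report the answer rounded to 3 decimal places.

1 − r² = 1 − 0.770884 = 0.229116;  √(1−r²) = 0.478661
√(n−2) = √63 = 7.937254
t = r·√(n−2)/√(1−r²) = 0.878 · 7.937254 / 0.478661 = 14.559

14.559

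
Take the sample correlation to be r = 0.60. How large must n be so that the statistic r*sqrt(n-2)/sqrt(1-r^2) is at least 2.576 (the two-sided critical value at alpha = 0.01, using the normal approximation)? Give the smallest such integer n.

r√(n−2)/√(1−r²) ≥ 2.576  ⇔  n−2 ≥ (2.576)²·(1−r²)/r²
(1−r²)/r² = (1−0.3600)/0.3600 = 1.7778
n ≥ 2 + 6.635776·1.7778 = 2 + 11.7971 = 13.7971
⌈13.7971⌉ = 14

14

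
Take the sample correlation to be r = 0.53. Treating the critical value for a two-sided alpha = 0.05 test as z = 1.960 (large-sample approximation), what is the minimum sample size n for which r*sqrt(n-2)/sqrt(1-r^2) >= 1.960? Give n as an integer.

Need r·√(n−2)/√(1−r²) ≥ 1.960
√(n−2) ≥ 1.960·√(1−0.2809) / 0.53 = 1.960·0.847998 / 0.53 = 3.1360
n−2 ≥ 9.8345  ⇒  n ≥ 11.8345
Smallest integer n = 12

12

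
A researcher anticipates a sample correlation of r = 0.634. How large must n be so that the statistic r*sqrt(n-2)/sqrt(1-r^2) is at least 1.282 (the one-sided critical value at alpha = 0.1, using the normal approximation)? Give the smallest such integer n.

5

Need r·√(n−2)/√(1−r²) ≥ 1.282
√(n−2) ≥ 1.282·√(1−0.401956) / 0.634 = 1.282·0.773333 / 0.634 = 1.5637
n−2 ≥ 2.4452  ⇒  n ≥ 4.4452
Smallest integer n = 5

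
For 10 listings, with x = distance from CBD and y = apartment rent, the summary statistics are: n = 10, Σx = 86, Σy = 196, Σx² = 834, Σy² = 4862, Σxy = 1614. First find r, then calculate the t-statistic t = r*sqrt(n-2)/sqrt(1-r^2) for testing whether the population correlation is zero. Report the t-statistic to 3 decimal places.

S_xy = nΣxy − ΣxΣy = 10·1614 − 86·196 = 16140 − 16856 = -716
S_xx = nΣx² − (Σx)² = 10·834 − 86² = 8340 − 7396 = 944
S_yy = nΣy² − (Σy)² = 10·4862 − 196² = 48620 − 38416 = 10204
r = S_xy / √(S_xx·S_yy) = -716 / √(944·10204) = -716 / √9632576 = -716 / 3103.6392 = -0.2307
t = r·√(n−2)/√(1−r²) = -0.2307·√8 / √(1−0.053222) = -0.652518 / 0.973025 = -0.671

-0.671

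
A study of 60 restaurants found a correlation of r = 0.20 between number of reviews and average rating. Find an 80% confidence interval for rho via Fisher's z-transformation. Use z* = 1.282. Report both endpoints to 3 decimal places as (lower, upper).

(0.033, 0.356)

Fisher z: z_r = atanh(r) = ½·ln((1+0.20)/(1−0.20)) = 0.202733
SE(z) = 1/√(n−3) = 1/√57 = 0.132453
80% ⇒ z* = 1.282; margin = 1.282·0.132453 = 0.169805
CI on z-scale: (0.032928, 0.372538)
Back-transform: tanh(0.032928) = 0.032916, tanh(0.372538) = 0.356210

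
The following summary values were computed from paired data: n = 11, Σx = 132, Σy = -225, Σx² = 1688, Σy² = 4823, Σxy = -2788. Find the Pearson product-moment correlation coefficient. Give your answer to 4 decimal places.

Numerator: nΣxy − (Σx)(Σy) = 11·(-2788) − (132)(-225) = -968
Denominator: √[(nΣx²−(Σx)²)(nΣy²−(Σy)²)]
  nΣx²−(Σx)² = 11·1688 − 17424 = 1144;  nΣy²−(Σy)² = 11·4823 − 50625 = 2428
  √(1144·2428) = √2777632 = 1666.6229
r = -968 / 1666.6229 = -0.5808

-0.5808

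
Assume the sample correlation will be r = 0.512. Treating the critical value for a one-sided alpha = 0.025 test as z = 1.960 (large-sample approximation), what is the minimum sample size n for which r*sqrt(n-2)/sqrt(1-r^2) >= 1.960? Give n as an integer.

r√(n−2)/√(1−r²) ≥ 1.960  ⇔  n−2 ≥ (1.960)²·(1−r²)/r²
(1−r²)/r² = (1−0.262144)/0.262144 = 2.8147
n ≥ 2 + 3.8416·2.8147 = 2 + 10.8130 = 12.8130
⌈12.8130⌉ = 13

13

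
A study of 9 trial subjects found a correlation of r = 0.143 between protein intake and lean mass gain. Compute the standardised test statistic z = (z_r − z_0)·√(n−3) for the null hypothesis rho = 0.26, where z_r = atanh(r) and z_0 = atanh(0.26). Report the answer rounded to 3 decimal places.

z_r = atanh(0.143) = 0.143987,  z_0 = atanh(0.26) = 0.266108
SE = 1/√(n−3) = 1/√6 = 0.408248
z = (z_r − z_0)/SE = (0.143987 − 0.266108) / 0.408248 = -0.122121 / 0.408248 = -0.299

-0.299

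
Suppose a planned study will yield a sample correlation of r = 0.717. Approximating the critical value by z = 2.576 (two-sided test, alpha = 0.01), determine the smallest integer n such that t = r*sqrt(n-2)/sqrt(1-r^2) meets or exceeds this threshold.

9

r√(n−2)/√(1−r²) ≥ 2.576  ⇔  n−2 ≥ (2.576)²·(1−r²)/r²
(1−r²)/r² = (1−0.514089)/0.514089 = 0.9452
n ≥ 2 + 6.635776·0.9452 = 2 + 6.2721 = 8.2721
⌈8.2721⌉ = 9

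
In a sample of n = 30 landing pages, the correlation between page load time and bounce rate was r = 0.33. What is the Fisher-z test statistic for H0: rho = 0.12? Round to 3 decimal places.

Fisher z: atanh(0.33) = 0.342828, atanh(0.12) = 0.120581
z = (z_r − z_0)·√(n−3) = (0.342828 − 0.120581)·√27 = 0.222247 · 5.196152 = 1.155

1.155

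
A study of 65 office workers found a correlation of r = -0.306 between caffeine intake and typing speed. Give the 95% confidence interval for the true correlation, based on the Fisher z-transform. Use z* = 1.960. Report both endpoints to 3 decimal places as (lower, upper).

Fisher z: z_r = atanh(r) = ½·ln((1+(-0.306))/(1−(-0.306))) = -0.316126
SE(z) = 1/√(n−3) = 1/√62 = 0.127000
95% ⇒ z* = 1.960; margin = 1.960·0.127000 = 0.248920
CI on z-scale: (-0.565046, -0.067206)
Back-transform: tanh(-0.565046) = -0.511712, tanh(-0.067206) = -0.067105

(-0.512, -0.067)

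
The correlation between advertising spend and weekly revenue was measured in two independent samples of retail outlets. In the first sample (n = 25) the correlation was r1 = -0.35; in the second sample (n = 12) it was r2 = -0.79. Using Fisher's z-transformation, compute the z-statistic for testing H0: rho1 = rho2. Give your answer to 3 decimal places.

Fisher z-transforms: z1 = atanh(-0.35) = -0.365444, z2 = atanh(-0.79) = -1.071432; difference d = 0.705988
Var(d) = 1/22 + 1/9 = 0.0454545 + 0.1111111 = 0.1565656
z = d/√Var(d) = 0.705988 / √0.1565656 = 0.705988 / 0.395684 = 1.784

1.784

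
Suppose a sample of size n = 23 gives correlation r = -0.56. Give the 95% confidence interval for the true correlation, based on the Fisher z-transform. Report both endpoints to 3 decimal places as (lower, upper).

(-0.790, -0.192)

z_r = atanh(-0.56) = -0.632833;  SE = 1/√(n−3) = 1/√20 = 0.223607
z-limits: -0.632833 ± 1.960·0.223607 = -0.632833 ± 0.438270 = [-1.071103, -0.194563]
ρ-limits: (tanh -1.071103, tanh -0.194563) = (-0.790, -0.192)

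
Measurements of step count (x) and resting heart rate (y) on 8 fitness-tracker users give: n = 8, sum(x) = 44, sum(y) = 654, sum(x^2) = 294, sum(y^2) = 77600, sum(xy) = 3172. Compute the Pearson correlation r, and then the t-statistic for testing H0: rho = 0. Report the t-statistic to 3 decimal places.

Numerator: nΣxy − (Σx)(Σy) = 8·3172 − (44)(654) = -3400
Denominator: √[(nΣx²−(Σx)²)(nΣy²−(Σy)²)]
  nΣx²−(Σx)² = 8·294 − 1936 = 416;  nΣy²−(Σy)² = 8·77600 − 427716 = 193084
  √(416·193084) = √80322944 = 8962.3068
r = -3400 / 8962.3068 = -0.3794
t = r·√(n−2)/√(1−r²) = -0.3794·√6 / √(1−0.143944) = -0.929336 / 0.925233 = -1.004

-1.004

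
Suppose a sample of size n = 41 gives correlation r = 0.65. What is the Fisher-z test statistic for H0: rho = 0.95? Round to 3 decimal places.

Fisher z: atanh(0.65) = 0.775299, atanh(0.95) = 1.831781
z = (z_r − z_0)·√(n−3) = (0.775299 − 1.831781)·√38 = -1.056482 · 6.164414 = -6.513

-6.513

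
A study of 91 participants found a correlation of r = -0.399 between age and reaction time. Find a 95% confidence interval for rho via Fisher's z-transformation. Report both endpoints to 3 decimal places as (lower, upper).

Fisher z: z_r = atanh(r) = ½·ln((1+(-0.399))/(1−(-0.399))) = -0.422459
SE(z) = 1/√(n−3) = 1/√88 = 0.106600
95% ⇒ z* = 1.960; margin = 1.960·0.106600 = 0.208936
CI on z-scale: (-0.631395, -0.213523)
Back-transform: tanh(-0.631395) = -0.559012, tanh(-0.213523) = -0.210336

(-0.559, -0.210)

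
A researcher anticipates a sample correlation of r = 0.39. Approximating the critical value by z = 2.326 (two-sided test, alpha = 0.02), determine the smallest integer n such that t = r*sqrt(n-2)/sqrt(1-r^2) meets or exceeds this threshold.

33

Need r·√(n−2)/√(1−r²) ≥ 2.326
√(n−2) ≥ 2.326·√(1−0.1521) / 0.39 = 2.326·0.920815 / 0.39 = 5.4918
n−2 ≥ 30.1599  ⇒  n ≥ 32.1599
Smallest integer n = 33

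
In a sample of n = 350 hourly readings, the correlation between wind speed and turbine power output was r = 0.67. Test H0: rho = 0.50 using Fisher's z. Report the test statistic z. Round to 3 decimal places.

z_r = atanh(0.67) = 0.810743,  z_0 = atanh(0.50) = 0.549306
SE = 1/√(n−3) = 1/√347 = 0.053683
z = (z_r − z_0)/SE = (0.810743 − 0.549306) / 0.053683 = 0.261437 / 0.053683 = 4.870

4.870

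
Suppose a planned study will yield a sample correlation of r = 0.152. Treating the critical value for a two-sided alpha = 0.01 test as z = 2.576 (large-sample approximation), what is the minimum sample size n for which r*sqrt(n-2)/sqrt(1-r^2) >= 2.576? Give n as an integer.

283

r√(n−2)/√(1−r²) ≥ 2.576  ⇔  n−2 ≥ (2.576)²·(1−r²)/r²
(1−r²)/r² = (1−0.023104)/0.023104 = 42.2825
n ≥ 2 + 6.635776·42.2825 = 2 + 280.5772 = 282.5772
⌈282.5772⌉ = 283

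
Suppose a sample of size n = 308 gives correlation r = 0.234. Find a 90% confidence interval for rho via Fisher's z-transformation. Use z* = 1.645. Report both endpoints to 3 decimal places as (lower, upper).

(0.143, 0.321)

Fisher z: z_r = atanh(r) = ½·ln((1+0.234)/(1−0.234)) = 0.238417
SE(z) = 1/√(n−3) = 1/√305 = 0.057260
90% ⇒ z* = 1.645; margin = 1.645·0.057260 = 0.094193
CI on z-scale: (0.144224, 0.332610)
Back-transform: tanh(0.144224) = 0.143232, tanh(0.332610) = 0.320864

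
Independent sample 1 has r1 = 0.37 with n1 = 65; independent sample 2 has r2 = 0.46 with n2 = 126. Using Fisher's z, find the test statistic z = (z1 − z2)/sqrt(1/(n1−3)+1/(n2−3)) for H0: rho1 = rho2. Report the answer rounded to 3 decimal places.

Fisher z-transforms: z1 = atanh(0.37) = 0.388423, z2 = atanh(0.46) = 0.497311; difference d = -0.108888
Var(d) = 1/62 + 1/123 = 0.0161290 + 0.0081301 = 0.0242591
z = d/√Var(d) = -0.108888 / √0.0242591 = -0.108888 / 0.155753 = -0.699

-0.699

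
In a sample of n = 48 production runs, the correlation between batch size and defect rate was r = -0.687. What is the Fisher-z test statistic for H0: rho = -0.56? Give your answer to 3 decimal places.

-1.405

z_r = atanh(-0.687) = -0.842252,  z_0 = atanh(-0.56) = -0.632833
SE = 1/√(n−3) = 1/√45 = 0.149071
z = (z_r − z_0)/SE = (-0.842252 − (-0.632833)) / 0.149071 = -0.209419 / 0.149071 = -1.405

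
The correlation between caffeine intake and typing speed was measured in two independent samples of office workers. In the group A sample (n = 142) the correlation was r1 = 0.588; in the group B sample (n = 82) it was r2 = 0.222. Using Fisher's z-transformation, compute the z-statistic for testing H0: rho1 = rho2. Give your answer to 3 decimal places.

Fisher z-transforms: z1 = atanh(0.588) = 0.674604, z2 = atanh(0.222) = 0.225759; difference d = 0.448845
Var(d) = 1/139 + 1/79 = 0.0071942 + 0.0126582 = 0.0198524
z = d/√Var(d) = 0.448845 / √0.0198524 = 0.448845 / 0.140899 = 3.186

3.186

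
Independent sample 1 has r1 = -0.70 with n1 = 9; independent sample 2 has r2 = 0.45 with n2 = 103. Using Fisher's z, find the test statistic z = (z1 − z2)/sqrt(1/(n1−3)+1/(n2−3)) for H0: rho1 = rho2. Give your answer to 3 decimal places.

Fisher z-transforms: z1 = atanh(-0.70) = -0.867301, z2 = atanh(0.45) = 0.484700; difference d = -1.352001
Var(d) = 1/6 + 1/100 = 0.1666667 + 0.0100000 = 0.1766667
z = d/√Var(d) = -1.352001 / √0.1766667 = -1.352001 / 0.420317 = -3.217

-3.217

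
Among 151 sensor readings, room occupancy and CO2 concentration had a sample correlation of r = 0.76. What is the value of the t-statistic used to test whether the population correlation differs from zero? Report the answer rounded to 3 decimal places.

14.274

1 − r² = 1 − 0.5776 = 0.4224;  √(1−r²) = 0.649923
√(n−2) = √149 = 12.206556
t = r·√(n−2)/√(1−r²) = 0.76 · 12.206556 / 0.649923 = 14.274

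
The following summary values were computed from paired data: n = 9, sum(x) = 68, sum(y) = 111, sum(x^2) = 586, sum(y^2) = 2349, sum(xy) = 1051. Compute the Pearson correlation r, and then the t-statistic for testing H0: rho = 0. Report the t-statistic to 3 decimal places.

S_xy = nΣxy − ΣxΣy = 9·1051 − 68·111 = 9459 − 7548 = 1911
S_xx = nΣx² − (Σx)² = 9·586 − 68² = 5274 − 4624 = 650
S_yy = nΣy² − (Σy)² = 9·2349 − 111² = 21141 − 12321 = 8820
r = S_xy / √(S_xx·S_yy) = 1911 / √(650·8820) = 1911 / √5733000 = 1911 / 2394.3684 = 0.7981
t = r·√(n−2)/√(1−r²) = 0.7981·√7 / √(1−0.636964) = 2.111574 / 0.602525 = 3.505

3.505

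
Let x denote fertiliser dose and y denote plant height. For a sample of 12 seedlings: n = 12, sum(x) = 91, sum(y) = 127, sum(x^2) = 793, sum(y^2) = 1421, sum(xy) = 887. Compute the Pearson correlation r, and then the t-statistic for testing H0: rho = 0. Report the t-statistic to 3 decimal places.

Numerator: nΣxy − (Σx)(Σy) = 12·887 − (91)(127) = -913
Denominator: √[(nΣx²−(Σx)²)(nΣy²−(Σy)²)]
  nΣx²−(Σx)² = 12·793 − 8281 = 1235;  nΣy²−(Σy)² = 12·1421 − 16129 = 923
  √(1235·923) = √1139905 = 1067.6633
r = -913 / 1067.6633 = -0.8551
t = r·√(n−2)/√(1−r²) = -0.8551·√10 / √(1−0.731196) = -2.704064 / 0.518463 = -5.216

-5.216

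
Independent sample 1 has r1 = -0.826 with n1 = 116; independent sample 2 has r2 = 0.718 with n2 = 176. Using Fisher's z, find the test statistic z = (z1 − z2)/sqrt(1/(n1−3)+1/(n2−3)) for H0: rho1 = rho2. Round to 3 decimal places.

-17.188

z1 = atanh(-0.826) = -1.175414,  z2 = atanh(0.718) = 0.903505
SE = √(1/(n1−3) + 1/(n2−3)) = √(1/113 + 1/173) = √(0.0088496 + 0.0057803) = √0.0146299 = 0.120954
z = (z1 − z2)/SE = (-1.175414 − 0.903505) / 0.120954 = -2.078919 / 0.120954 = -17.188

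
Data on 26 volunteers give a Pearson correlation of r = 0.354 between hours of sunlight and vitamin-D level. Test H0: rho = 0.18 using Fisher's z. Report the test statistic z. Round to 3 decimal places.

Fisher z: atanh(0.354) = 0.370009, atanh(0.18) = 0.181983
z = (z_r − z_0)·√(n−3) = (0.370009 − 0.181983)·√23 = 0.188026 · 4.795832 = 0.902

0.902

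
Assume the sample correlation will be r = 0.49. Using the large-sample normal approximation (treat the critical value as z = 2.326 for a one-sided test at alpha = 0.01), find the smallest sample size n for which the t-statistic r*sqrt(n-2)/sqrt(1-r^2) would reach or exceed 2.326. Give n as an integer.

20

r√(n−2)/√(1−r²) ≥ 2.326  ⇔  n−2 ≥ (2.326)²·(1−r²)/r²
(1−r²)/r² = (1−0.2401)/0.2401 = 3.1649
n ≥ 2 + 5.410276·3.1649 = 2 + 17.1230 = 19.1230
⌈19.1230⌉ = 20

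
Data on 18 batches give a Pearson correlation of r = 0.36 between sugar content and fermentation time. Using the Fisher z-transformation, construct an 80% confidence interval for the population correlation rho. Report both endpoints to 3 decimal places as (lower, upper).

Fisher z: z_r = atanh(r) = ½·ln((1+0.36)/(1−0.36)) = 0.376886
SE(z) = 1/√(n−3) = 1/√15 = 0.258199
80% ⇒ z* = 1.282; margin = 1.282·0.258199 = 0.331011
CI on z-scale: (0.045875, 0.707897)
Back-transform: tanh(0.045875) = 0.045843, tanh(0.707897) = 0.609356

(0.046, 0.609)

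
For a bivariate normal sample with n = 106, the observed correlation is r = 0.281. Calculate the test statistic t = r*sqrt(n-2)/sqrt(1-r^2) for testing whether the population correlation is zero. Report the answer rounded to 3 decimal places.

2.986

t = r·√(n−2) / √(1−r²) with r = 0.281, n = 106
  = 0.281·√104 / √(1 − 0.078961)
  = 0.281·10.198039 / 0.959708
  = 2.865649 / 0.959708 = 2.986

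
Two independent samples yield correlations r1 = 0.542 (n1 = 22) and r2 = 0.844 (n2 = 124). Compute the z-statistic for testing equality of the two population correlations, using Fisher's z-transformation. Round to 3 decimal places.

Fisher z-transforms: z1 = atanh(0.542) = 0.606983, z2 = atanh(0.844) = 1.234918; difference d = -0.627935
Var(d) = 1/19 + 1/121 = 0.0526316 + 0.0082645 = 0.0608961
z = d/√Var(d) = -0.627935 / √0.0608961 = -0.627935 / 0.246771 = -2.545

-2.545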